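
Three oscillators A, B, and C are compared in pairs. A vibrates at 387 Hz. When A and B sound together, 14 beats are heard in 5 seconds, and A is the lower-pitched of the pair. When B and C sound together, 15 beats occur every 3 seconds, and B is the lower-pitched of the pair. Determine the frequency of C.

394.8 Hz

A–B: Beat frequency = 14/5 = 2.8 Hz.
B is above A, so f_B = 387 + 2.8 = 389.8 Hz.
B–C: Beat frequency = 15/3 = 5 Hz.
C is above B, so f_C = 389.8 + 5 = 394.8 Hz.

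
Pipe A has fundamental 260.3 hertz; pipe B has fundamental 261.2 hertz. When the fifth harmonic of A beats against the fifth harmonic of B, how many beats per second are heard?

Fifth harmonic of the first: 5·260.3 = 1301.5 Hz.
Fifth harmonic of the second: 5·261.2 = 1306.0 Hz.
f_beat = |1301.5 − 1306.0| = 4.5 Hz.

4.5 Hz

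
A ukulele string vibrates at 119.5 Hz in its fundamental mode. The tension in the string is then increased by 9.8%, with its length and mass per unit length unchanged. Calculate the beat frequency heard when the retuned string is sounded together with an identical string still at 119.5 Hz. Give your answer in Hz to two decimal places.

5.72 Hz

For a string, f ∝ √T, so the new frequency is 119.5·√1.098 = 125.2187 Hz.
f_beat = |125.2187 − 119.5| = 5.72 Hz.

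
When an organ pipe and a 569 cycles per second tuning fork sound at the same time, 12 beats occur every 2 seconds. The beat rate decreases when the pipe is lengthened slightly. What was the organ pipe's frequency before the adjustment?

Beat frequency = 12/2 = 6 Hz.
|f − 569| = 6, so the organ pipe was at either 563 Hz or 575 Hz.
A longer pipe has a lower fundamental; the adjustment lowers the organ pipe's frequency.
The beat rate fell, so the adjustment moved the organ pipe toward 569 Hz — it must have started above the reference.

575 Hz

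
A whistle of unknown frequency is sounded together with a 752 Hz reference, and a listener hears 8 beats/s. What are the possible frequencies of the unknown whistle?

|f − 752| = 8, so f = 752 ± 8.

744 Hz or 760 Hz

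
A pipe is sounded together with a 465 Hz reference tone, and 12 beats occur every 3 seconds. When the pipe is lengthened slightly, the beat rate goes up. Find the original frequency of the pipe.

Beat frequency = 12/3 = 4 Hz.
|f − 465| = 4, so the pipe was at either 461 Hz or 469 Hz.
A longer pipe has a lower fundamental; the adjustment lowers the pipe's frequency.
The beat rate rose, so the adjustment moved the pipe further from 465 Hz — it was already below the reference.

461 Hz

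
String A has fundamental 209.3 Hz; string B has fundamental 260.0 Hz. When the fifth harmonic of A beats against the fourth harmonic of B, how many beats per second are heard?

Fifth harmonic of the first: 5·209.3 = 1046.5 Hz.
Fourth harmonic of the second: 4·260.0 = 1040.0 Hz.
f_beat = |1046.5 − 1040.0| = 6.5 Hz.

6.5 Hz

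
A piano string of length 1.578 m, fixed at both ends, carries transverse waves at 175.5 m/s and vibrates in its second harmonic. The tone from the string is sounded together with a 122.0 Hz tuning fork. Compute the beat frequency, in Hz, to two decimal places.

10.78 Hz

For a string fixed at both ends, f_n = n·v/(2L) = 2·175.5/(2·1.578) = 111.2167 Hz.
f_beat = |111.2167 − 122.0| = 10.78 Hz.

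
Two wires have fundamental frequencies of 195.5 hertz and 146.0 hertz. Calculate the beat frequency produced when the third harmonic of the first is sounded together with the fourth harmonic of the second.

2.5 Hz

Third harmonic of the first: 3·195.5 = 586.5 Hz.
Fourth harmonic of the second: 4·146.0 = 584.0 Hz.
f_beat = |586.5 − 584.0| = 2.5 Hz.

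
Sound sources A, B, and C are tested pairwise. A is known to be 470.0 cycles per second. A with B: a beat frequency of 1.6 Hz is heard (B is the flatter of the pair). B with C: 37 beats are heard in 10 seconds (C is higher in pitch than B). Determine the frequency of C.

472.1 Hz

B is below A, so f_B = 470.0 − 1.6 = 468.4 Hz.
B–C: Beat frequency = 37/10 = 3.7 Hz.
C is above B, so f_C = 468.4 + 3.7 = 472.1 Hz.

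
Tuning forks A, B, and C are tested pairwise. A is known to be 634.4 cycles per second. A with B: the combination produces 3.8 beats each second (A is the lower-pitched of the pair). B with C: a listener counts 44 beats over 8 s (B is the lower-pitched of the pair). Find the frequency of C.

B is above A, so f_B = 634.4 + 3.8 = 638.2 Hz.
B–C: Beat frequency = 44/8 = 5.5 Hz.
C is above B, so f_C = 638.2 + 5.5 = 643.7 Hz.

643.7 Hz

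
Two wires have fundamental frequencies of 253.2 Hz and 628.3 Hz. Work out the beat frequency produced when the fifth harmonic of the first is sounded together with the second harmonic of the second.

9.4 Hz

Fifth harmonic of the first: 5·253.2 = 1266.0 Hz.
Second harmonic of the second: 2·628.3 = 1256.6 Hz.
f_beat = |1266.0 − 1256.6| = 9.4 Hz.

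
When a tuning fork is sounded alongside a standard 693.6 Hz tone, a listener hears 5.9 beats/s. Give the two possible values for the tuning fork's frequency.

|f − 693.6| = 5.9, so f = 693.6 ± 5.9.

687.7 Hz or 699.5 Hz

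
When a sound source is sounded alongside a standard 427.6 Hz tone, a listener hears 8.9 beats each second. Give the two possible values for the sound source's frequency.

|f − 427.6| = 8.9, so f = 427.6 ± 8.9.

418.7 Hz or 436.5 Hz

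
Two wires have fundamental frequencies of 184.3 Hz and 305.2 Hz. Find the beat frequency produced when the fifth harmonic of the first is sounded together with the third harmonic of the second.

5.9 Hz

Fifth harmonic of the first: 5·184.3 = 921.5 Hz.
Third harmonic of the second: 3·305.2 = 915.6 Hz.
f_beat = |921.5 − 915.6| = 5.9 Hz.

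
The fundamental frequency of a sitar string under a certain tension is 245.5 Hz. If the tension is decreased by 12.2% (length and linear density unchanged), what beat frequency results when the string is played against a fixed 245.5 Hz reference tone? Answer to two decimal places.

For a string, f ∝ √T, so the new frequency is 245.5·√0.878 = 230.0376 Hz.
f_beat = |230.0376 − 245.5| = 15.46 Hz.

15.46 Hz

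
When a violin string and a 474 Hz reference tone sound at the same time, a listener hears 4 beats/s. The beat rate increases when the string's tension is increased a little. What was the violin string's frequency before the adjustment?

478 Hz

|f − 474| = 4, so the violin string was at either 470 Hz or 478 Hz.
Higher tension means higher frequency; the adjustment raises the violin string's frequency.
The beat rate rose, so the adjustment moved the violin string further from 474 Hz — it was already above the reference.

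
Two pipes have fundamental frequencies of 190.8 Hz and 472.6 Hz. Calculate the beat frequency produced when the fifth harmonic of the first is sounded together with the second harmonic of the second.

8.8 Hz

Fifth harmonic of the first: 5·190.8 = 954.0 Hz.
Second harmonic of the second: 2·472.6 = 945.2 Hz.
f_beat = |954.0 − 945.2| = 8.8 Hz.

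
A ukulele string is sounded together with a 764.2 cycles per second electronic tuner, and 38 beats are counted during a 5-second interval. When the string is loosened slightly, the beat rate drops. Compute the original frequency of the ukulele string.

Beat frequency = 38/5 = 7.6 Hz.
|f − 764.2| = 7.6, so the ukulele string was at either 756.6 Hz or 771.8 Hz.
Reducing tension lowers a string's frequency; the adjustment lowers the ukulele string's frequency.
The beat rate fell, so the adjustment moved the ukulele string toward 764.2 Hz — it must have started above the reference.

771.8 Hz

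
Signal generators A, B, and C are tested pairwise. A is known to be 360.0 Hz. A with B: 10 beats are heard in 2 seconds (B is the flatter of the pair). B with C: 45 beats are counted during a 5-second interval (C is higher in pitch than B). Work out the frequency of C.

364 Hz

A–B: Beat frequency = 10/2 = 5 Hz.
B is below A, so f_B = 360.0 − 5 = 355 Hz.
B–C: Beat frequency = 45/5 = 9 Hz.
C is above B, so f_C = 355 + 9 = 364 Hz.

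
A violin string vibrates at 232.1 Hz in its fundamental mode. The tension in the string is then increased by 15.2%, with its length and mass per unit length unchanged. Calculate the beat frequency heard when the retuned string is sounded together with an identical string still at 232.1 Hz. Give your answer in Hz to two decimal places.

For a string, f ∝ √T, so the new frequency is 232.1·√1.152 = 249.1159 Hz.
f_beat = |249.1159 − 232.1| = 17.02 Hz.

17.02 Hz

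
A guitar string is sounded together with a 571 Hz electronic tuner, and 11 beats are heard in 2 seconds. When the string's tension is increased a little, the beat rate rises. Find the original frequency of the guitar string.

576.5 Hz

Beat frequency = 11/2 = 5.5 Hz.
|f − 571| = 5.5, so the guitar string was at either 565.5 Hz or 576.5 Hz.
Higher tension means higher frequency; the adjustment raises the guitar string's frequency.
The beat rate rose, so the adjustment moved the guitar string further from 571 Hz — it was already above the reference.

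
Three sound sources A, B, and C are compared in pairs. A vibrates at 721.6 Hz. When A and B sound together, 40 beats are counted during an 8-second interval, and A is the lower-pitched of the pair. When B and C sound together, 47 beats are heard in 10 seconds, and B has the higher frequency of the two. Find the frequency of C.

A–B: Beat frequency = 40/8 = 5 Hz.
B is above A, so f_B = 721.6 + 5 = 726.6 Hz.
B–C: Beat frequency = 47/10 = 4.7 Hz.
C is below B, so f_C = 726.6 − 4.7 = 721.9 Hz.

721.9 Hz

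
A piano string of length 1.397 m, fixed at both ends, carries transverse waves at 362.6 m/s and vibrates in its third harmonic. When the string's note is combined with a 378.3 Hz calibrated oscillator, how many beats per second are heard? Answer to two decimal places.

11.03 Hz

For a string fixed at both ends, f_n = n·v/(2L) = 3·362.6/(2·1.397) = 389.3343 Hz.
f_beat = |389.3343 − 378.3| = 11.03 Hz.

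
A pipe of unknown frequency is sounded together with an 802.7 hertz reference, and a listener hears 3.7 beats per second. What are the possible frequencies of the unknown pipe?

799 Hz or 806.4 Hz

|f − 802.7| = 3.7, so f = 802.7 ± 3.7.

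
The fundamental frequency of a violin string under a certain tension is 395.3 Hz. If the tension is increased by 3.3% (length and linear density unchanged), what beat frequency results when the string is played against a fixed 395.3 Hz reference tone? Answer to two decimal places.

For a string, f ∝ √T, so the new frequency is 395.3·√1.033 = 401.7695 Hz.
f_beat = |401.7695 − 395.3| = 6.47 Hz.

6.47 Hz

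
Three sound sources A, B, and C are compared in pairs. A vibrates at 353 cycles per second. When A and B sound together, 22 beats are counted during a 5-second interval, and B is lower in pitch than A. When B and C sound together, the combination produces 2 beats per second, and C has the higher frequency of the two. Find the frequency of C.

350.6 Hz

A–B: Beat frequency = 22/5 = 4.4 Hz.
B is below A, so f_B = 353 − 4.4 = 348.6 Hz.
C is above B, so f_C = 348.6 + 2 = 350.6 Hz.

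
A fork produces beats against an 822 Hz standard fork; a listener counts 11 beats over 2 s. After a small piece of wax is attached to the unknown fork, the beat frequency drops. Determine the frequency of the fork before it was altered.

827.5 Hz

Beat frequency = 11/2 = 5.5 Hz.
|f − 822| = 5.5, so the fork was at either 816.5 Hz or 827.5 Hz.
Loading a fork with wax lowers its frequency; the adjustment lowers the fork's frequency.
The beat rate fell, so the adjustment moved the fork toward 822 Hz — it must have started above the reference.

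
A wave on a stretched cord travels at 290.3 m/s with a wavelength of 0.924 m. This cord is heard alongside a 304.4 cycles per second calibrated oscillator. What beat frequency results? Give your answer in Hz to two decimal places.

Source frequency f = v/λ = 290.3/0.924 = 314.1775 Hz.
f_beat = |314.1775 − 304.4| = 9.78 Hz.

9.78 Hz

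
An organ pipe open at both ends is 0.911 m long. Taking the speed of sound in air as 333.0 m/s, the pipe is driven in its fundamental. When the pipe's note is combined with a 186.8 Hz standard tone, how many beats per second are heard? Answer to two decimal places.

Open pipe: f_n = n·v/(2L) = 1·333.0/(2·0.911) = 182.7662 Hz.
f_beat = |182.7662 − 186.8| = 4.03 Hz.

4.03 Hz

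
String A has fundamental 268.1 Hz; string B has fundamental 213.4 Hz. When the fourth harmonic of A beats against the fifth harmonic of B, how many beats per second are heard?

5.4 Hz

Fourth harmonic of the first: 4·268.1 = 1072.4 Hz.
Fifth harmonic of the second: 5·213.4 = 1067.0 Hz.
f_beat = |1072.4 − 1067.0| = 5.4 Hz.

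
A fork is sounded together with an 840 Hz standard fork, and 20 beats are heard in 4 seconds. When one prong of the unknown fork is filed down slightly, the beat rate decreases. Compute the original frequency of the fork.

Beat frequency = 20/4 = 5 Hz.
|f − 840| = 5, so the fork was at either 835 Hz or 845 Hz.
Filing a prong removes mass and raises the fork's frequency; the adjustment raises the fork's frequency.
The beat rate fell, so the adjustment moved the fork toward 840 Hz — it must have started below the reference.

835 Hz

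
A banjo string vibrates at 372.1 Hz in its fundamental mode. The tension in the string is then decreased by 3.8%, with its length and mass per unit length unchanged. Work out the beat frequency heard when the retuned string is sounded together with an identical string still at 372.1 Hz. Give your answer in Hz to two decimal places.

For a string, f ∝ √T, so the new frequency is 372.1·√0.962 = 364.9616 Hz.
f_beat = |364.9616 − 372.1| = 7.14 Hz.

7.14 Hz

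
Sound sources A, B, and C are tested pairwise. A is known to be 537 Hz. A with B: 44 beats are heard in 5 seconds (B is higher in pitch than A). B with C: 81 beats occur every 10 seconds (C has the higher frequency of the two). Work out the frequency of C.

553.9 Hz

A–B: Beat frequency = 44/5 = 8.8 Hz.
B is above A, so f_B = 537 + 8.8 = 545.8 Hz.
B–C: Beat frequency = 81/10 = 8.1 Hz.
C is above B, so f_C = 545.8 + 8.1 = 553.9 Hz.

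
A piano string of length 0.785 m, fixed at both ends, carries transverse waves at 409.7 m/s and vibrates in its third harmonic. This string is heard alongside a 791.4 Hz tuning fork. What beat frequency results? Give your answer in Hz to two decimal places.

8.53 Hz

For a string fixed at both ends, f_n = n·v/(2L) = 3·409.7/(2·0.785) = 782.8662 Hz.
f_beat = |782.8662 − 791.4| = 8.53 Hz.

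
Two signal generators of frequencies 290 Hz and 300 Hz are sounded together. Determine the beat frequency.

10 Hz

Beats arise from superposition of two nearby frequencies; the beat rate is |f₁ − f₂|.
|290 − 300| = 10 Hz.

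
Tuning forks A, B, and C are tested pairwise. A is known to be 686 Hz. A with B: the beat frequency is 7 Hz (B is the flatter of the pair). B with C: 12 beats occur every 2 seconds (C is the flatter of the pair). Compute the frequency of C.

B is below A, so f_B = 686 − 7 = 679 Hz.
B–C: Beat frequency = 12/2 = 6 Hz.
C is below B, so f_C = 679 − 6 = 673 Hz.

673 Hz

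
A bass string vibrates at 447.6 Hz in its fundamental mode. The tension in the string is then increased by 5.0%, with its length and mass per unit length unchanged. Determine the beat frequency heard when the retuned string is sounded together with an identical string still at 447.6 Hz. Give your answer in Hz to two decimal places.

11.05 Hz

For a string, f ∝ √T, so the new frequency is 447.6·√1.050 = 458.6535 Hz.
f_beat = |458.6535 − 447.6| = 11.05 Hz.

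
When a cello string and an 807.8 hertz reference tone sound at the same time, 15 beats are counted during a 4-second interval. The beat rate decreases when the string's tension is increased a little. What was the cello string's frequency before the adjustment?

804.05 Hz

Beat frequency = 15/4 = 3.75 Hz.
|f − 807.8| = 3.75, so the cello string was at either 804.05 Hz or 811.55 Hz.
Higher tension means higher frequency; the adjustment raises the cello string's frequency.
The beat rate fell, so the adjustment moved the cello string toward 807.8 Hz — it must have started below the reference.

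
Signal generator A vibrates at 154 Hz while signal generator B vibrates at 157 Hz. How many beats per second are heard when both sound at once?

Beats arise from superposition of two nearby frequencies; the beat rate is |f₁ − f₂|.
|154 − 157| = 3 Hz.

3 Hz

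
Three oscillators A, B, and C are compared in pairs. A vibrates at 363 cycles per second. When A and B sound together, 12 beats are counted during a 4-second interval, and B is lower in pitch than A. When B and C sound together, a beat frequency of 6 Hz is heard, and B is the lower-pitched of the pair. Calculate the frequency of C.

A–B: Beat frequency = 12/4 = 3 Hz.
B is below A, so f_B = 363 − 3 = 360 Hz.
C is above B, so f_C = 360 + 6 = 366 Hz.

366 Hz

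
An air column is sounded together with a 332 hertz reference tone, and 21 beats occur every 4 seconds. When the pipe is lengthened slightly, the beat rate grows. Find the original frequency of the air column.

326.75 Hz

Beat frequency = 21/4 = 5.25 Hz.
|f − 332| = 5.25, so the air column was at either 326.75 Hz or 337.25 Hz.
A longer pipe has a lower fundamental; the adjustment lowers the air column's frequency.
The beat rate rose, so the adjustment moved the air column further from 332 Hz — it was already below the reference.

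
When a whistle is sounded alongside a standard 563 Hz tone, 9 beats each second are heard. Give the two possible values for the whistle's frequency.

554 Hz or 572 Hz

|f − 563| = 9, so f = 563 ± 9.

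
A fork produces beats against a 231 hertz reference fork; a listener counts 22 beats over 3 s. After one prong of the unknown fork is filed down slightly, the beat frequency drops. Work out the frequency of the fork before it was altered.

223.6667 Hz

Beat frequency = 22/3 = 7.3333 Hz.
|f − 231| = 7.3333, so the fork was at either 223.6667 Hz or 238.3333 Hz.
Filing a prong removes mass and raises the fork's frequency; the adjustment raises the fork's frequency.
The beat rate fell, so the adjustment moved the fork toward 231 Hz — it must have started below the reference.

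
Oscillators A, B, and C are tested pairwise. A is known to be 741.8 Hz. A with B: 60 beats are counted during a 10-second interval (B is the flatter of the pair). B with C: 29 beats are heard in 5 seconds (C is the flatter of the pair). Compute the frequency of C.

730 Hz

A–B: Beat frequency = 60/10 = 6 Hz.
B is below A, so f_B = 741.8 − 6 = 735.8 Hz.
B–C: Beat frequency = 29/5 = 5.8 Hz.
C is below B, so f_C = 735.8 − 5.8 = 730 Hz.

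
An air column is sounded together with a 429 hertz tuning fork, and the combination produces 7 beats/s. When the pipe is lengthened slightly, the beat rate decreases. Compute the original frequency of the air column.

436 Hz

|f − 429| = 7, so the air column was at either 422 Hz or 436 Hz.
A longer pipe has a lower fundamental; the adjustment lowers the air column's frequency.
The beat rate fell, so the adjustment moved the air column toward 429 Hz — it must have started above the reference.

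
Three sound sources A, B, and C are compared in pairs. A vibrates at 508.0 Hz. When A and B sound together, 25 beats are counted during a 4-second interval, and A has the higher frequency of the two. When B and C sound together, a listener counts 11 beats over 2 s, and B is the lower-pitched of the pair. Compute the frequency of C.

A–B: Beat frequency = 25/4 = 6.25 Hz.
B is below A, so f_B = 508.0 − 6.25 = 501.75 Hz.
B–C: Beat frequency = 11/2 = 5.5 Hz.
C is above B, so f_C = 501.75 + 5.5 = 507.25 Hz.

507.25 Hz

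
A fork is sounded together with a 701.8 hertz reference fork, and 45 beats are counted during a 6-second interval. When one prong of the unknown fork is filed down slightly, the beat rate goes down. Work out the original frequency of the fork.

Beat frequency = 45/6 = 7.5 Hz.
|f − 701.8| = 7.5, so the fork was at either 694.3 Hz or 709.3 Hz.
Filing a prong removes mass and raises the fork's frequency; the adjustment raises the fork's frequency.
The beat rate fell, so the adjustment moved the fork toward 701.8 Hz — it must have started below the reference.

694.3 Hz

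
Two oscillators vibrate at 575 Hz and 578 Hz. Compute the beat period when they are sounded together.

0.333 s

f_beat = |575 − 578| = 3 Hz.
Beat period T = 1 / f_beat = 1 / 3 s.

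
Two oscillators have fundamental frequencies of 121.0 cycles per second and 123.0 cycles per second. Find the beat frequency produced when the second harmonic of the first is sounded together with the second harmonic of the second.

Second harmonic of the first: 2·121.0 = 242.0 Hz.
Second harmonic of the second: 2·123.0 = 246.0 Hz.
f_beat = |242.0 − 246.0| = 4.0 Hz.

4.0 Hz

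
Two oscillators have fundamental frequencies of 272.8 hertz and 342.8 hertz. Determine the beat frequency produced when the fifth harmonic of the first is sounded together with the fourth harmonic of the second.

Fifth harmonic of the first: 5·272.8 = 1364.0 Hz.
Fourth harmonic of the second: 4·342.8 = 1371.2 Hz.
f_beat = |1364.0 − 1371.2| = 7.2 Hz.

7.2 Hz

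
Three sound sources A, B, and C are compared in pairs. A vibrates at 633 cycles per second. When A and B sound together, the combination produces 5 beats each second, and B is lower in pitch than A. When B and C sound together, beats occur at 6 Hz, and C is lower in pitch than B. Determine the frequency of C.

B is below A, so f_B = 633 − 5 = 628 Hz.
C is below B, so f_C = 628 − 6 = 622 Hz.

622 Hz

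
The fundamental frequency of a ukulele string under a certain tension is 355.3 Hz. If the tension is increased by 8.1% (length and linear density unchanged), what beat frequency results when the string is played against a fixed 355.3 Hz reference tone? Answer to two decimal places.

For a string, f ∝ √T, so the new frequency is 355.3·√1.081 = 369.4095 Hz.
f_beat = |369.4095 − 355.3| = 14.11 Hz.

14.11 Hz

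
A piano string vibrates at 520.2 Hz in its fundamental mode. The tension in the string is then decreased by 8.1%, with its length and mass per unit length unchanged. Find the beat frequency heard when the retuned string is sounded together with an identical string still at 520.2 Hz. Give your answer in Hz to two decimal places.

For a string, f ∝ √T, so the new frequency is 520.2·√0.919 = 498.6871 Hz.
f_beat = |498.6871 − 520.2| = 21.51 Hz.

21.51 Hz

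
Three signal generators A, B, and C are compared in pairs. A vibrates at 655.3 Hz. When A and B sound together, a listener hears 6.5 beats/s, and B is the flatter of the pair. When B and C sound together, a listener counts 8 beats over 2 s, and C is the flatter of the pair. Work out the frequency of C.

B is below A, so f_B = 655.3 − 6.5 = 648.8 Hz.
B–C: Beat frequency = 8/2 = 4 Hz.
C is below B, so f_C = 648.8 − 4 = 644.8 Hz.

644.8 Hz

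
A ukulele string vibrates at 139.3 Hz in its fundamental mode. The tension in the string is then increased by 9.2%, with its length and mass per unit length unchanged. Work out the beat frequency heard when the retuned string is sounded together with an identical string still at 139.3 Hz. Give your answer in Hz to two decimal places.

For a string, f ∝ √T, so the new frequency is 139.3·√1.092 = 145.5668 Hz.
f_beat = |145.5668 − 139.3| = 6.27 Hz.

6.27 Hz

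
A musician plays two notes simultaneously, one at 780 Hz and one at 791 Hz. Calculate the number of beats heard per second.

The beat frequency equals the magnitude of the frequency difference.
|780 − 791| = 11 Hz.

11 Hz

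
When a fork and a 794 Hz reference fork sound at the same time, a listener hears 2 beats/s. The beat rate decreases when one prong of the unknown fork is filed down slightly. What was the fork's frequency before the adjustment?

|f − 794| = 2, so the fork was at either 792 Hz or 796 Hz.
Filing a prong removes mass and raises the fork's frequency; the adjustment raises the fork's frequency.
The beat rate fell, so the adjustment moved the fork toward 794 Hz — it must have started below the reference.

792 Hz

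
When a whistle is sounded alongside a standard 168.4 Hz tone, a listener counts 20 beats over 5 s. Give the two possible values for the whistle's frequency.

164.4 Hz or 172.4 Hz

Beat frequency = 20/5 = 4 Hz.
|f − 168.4| = 4, so f = 168.4 ± 4.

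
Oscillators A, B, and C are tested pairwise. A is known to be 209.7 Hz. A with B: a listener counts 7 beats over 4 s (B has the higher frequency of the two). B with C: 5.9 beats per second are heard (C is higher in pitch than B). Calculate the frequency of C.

A–B: Beat frequency = 7/4 = 1.75 Hz.
B is above A, so f_B = 209.7 + 1.75 = 211.45 Hz.
C is above B, so f_C = 211.45 + 5.9 = 217.35 Hz.

217.35 Hz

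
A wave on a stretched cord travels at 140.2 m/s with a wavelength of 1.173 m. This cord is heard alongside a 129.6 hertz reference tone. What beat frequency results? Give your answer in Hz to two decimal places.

Source frequency f = v/λ = 140.2/1.173 = 119.5226 Hz.
f_beat = |119.5226 − 129.6| = 10.08 Hz.

10.08 Hz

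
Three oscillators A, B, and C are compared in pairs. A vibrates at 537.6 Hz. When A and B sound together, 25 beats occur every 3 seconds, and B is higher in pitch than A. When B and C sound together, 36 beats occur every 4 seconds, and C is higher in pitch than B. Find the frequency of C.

A–B: Beat frequency = 25/3 = 8.3333 Hz.
B is above A, so f_B = 537.6 + 8.3333 = 545.9333 Hz.
B–C: Beat frequency = 36/4 = 9 Hz.
C is above B, so f_C = 545.9333 + 9 = 554.9333 Hz.

554.9333 Hz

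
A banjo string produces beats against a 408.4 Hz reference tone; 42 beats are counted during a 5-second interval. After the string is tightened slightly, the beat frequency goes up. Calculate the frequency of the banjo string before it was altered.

416.8 Hz

Beat frequency = 42/5 = 8.4 Hz.
|f − 408.4| = 8.4, so the banjo string was at either 400 Hz or 416.8 Hz.
Increasing tension raises a string's frequency; the adjustment raises the banjo string's frequency.
The beat rate rose, so the adjustment moved the banjo string further from 408.4 Hz — it was already above the reference.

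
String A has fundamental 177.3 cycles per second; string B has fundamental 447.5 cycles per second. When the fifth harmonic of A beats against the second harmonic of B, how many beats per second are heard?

8.5 Hz

Fifth harmonic of the first: 5·177.3 = 886.5 Hz.
Second harmonic of the second: 2·447.5 = 895.0 Hz.
f_beat = |886.5 − 895.0| = 8.5 Hz.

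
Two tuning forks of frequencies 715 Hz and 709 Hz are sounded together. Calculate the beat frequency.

f_beat = |f₁ − f₂|.
|715 − 709| = 6 Hz.

6 Hz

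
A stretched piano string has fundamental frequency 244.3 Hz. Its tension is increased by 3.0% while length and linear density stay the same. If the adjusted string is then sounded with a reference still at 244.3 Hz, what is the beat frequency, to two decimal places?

For a string, f ∝ √T, so the new frequency is 244.3·√1.030 = 247.9374 Hz.
f_beat = |247.9374 − 244.3| = 3.64 Hz.

3.64 Hz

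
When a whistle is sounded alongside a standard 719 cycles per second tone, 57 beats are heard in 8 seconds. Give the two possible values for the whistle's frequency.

711.875 Hz or 726.125 Hz

Beat frequency = 57/8 = 7.125 Hz.
|f − 719| = 7.125, so f = 719 ± 7.125.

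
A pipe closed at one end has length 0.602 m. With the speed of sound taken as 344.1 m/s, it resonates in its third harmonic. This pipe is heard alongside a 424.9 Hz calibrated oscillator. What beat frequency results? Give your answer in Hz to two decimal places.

Closed pipe (odd harmonics): f_n = n·v/(4L) = 3·344.1/(4·0.602) = 428.6960 Hz.
f_beat = |428.6960 − 424.9| = 3.80 Hz.

3.80 Hz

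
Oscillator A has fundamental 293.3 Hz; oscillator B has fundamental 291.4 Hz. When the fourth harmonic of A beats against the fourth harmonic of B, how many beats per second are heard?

Fourth harmonic of the first: 4·293.3 = 1173.2 Hz.
Fourth harmonic of the second: 4·291.4 = 1165.6 Hz.
f_beat = |1173.2 − 1165.6| = 7.6 Hz.

7.6 Hz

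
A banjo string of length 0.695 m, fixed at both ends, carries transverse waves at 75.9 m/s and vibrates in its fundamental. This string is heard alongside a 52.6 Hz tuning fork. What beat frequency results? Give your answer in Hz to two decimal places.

For a string fixed at both ends, f_n = n·v/(2L) = 1·75.9/(2·0.695) = 54.6043 Hz.
f_beat = |54.6043 − 52.6| = 2.00 Hz.

2.00 Hz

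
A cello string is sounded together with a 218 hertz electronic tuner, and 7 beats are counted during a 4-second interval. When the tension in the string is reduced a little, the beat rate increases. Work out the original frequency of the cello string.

216.25 Hz

Beat frequency = 7/4 = 1.75 Hz.
|f − 218| = 1.75, so the cello string was at either 216.25 Hz or 219.75 Hz.
Lower tension means lower frequency; the adjustment lowers the cello string's frequency.
The beat rate rose, so the adjustment moved the cello string further from 218 Hz — it was already below the reference.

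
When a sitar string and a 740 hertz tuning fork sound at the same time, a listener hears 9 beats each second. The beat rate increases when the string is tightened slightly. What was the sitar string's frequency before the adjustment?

|f − 740| = 9, so the sitar string was at either 731 Hz or 749 Hz.
Increasing tension raises a string's frequency; the adjustment raises the sitar string's frequency.
The beat rate rose, so the adjustment moved the sitar string further from 740 Hz — it was already above the reference.

749 Hz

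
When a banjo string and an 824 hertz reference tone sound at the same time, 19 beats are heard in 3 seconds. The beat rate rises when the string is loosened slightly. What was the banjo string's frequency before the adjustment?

Beat frequency = 19/3 = 6.3333 Hz.
|f − 824| = 6.3333, so the banjo string was at either 817.6667 Hz or 830.3333 Hz.
Reducing tension lowers a string's frequency; the adjustment lowers the banjo string's frequency.
The beat rate rose, so the adjustment moved the banjo string further from 824 Hz — it was already below the reference.

817.6667 Hz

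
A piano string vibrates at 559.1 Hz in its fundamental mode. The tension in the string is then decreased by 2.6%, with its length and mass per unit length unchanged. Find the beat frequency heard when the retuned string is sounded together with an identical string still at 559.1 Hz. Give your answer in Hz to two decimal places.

For a string, f ∝ √T, so the new frequency is 559.1·√0.974 = 551.7838 Hz.
f_beat = |551.7838 − 559.1| = 7.32 Hz.

7.32 Hz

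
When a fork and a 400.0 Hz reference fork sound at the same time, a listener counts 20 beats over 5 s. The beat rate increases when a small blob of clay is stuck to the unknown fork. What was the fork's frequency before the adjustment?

396 Hz

Beat frequency = 20/5 = 4 Hz.
|f − 400.0| = 4, so the fork was at either 396 Hz or 404 Hz.
Adding mass to a fork lowers its frequency; the adjustment lowers the fork's frequency.
The beat rate rose, so the adjustment moved the fork further from 400.0 Hz — it was already below the reference.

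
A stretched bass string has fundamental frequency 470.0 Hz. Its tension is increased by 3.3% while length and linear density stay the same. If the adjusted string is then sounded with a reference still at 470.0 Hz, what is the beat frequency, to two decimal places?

7.69 Hz

For a string, f ∝ √T, so the new frequency is 470.0·√1.033 = 477.6921 Hz.
f_beat = |477.6921 − 470.0| = 7.69 Hz.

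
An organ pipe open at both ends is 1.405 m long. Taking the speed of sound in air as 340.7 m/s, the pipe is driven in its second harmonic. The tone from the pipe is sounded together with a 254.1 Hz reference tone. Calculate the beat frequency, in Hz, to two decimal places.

Open pipe: f_n = n·v/(2L) = 2·340.7/(2·1.405) = 242.4911 Hz.
f_beat = |242.4911 − 254.1| = 11.61 Hz.

11.61 Hz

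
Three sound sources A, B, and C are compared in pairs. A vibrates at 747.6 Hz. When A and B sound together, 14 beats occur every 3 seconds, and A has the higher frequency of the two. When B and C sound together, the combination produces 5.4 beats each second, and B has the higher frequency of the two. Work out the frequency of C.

737.5333 Hz

A–B: Beat frequency = 14/3 = 4.6667 Hz.
B is below A, so f_B = 747.6 − 4.6667 = 742.9333 Hz.
C is below B, so f_C = 742.9333 − 5.4 = 737.5333 Hz.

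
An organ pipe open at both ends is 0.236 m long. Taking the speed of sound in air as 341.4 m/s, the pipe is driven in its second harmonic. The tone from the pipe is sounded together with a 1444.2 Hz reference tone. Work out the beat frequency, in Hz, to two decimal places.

2.41 Hz

Open pipe: f_n = n·v/(2L) = 2·341.4/(2·0.236) = 1446.6102 Hz.
f_beat = |1446.6102 − 1444.2| = 2.41 Hz.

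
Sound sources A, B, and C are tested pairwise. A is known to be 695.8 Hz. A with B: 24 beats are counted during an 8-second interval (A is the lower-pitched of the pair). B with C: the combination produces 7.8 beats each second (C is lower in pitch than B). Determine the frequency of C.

A–B: Beat frequency = 24/8 = 3 Hz.
B is above A, so f_B = 695.8 + 3 = 698.8 Hz.
C is below B, so f_C = 698.8 − 7.8 = 691 Hz.

691 Hz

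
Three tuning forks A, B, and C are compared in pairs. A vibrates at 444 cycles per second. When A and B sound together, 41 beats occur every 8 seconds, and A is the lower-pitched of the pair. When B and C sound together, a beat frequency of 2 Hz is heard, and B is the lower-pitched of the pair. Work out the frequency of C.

451.125 Hz

A–B: Beat frequency = 41/8 = 5.125 Hz.
B is above A, so f_B = 444 + 5.125 = 449.125 Hz.
C is above B, so f_C = 449.125 + 2 = 451.125 Hz.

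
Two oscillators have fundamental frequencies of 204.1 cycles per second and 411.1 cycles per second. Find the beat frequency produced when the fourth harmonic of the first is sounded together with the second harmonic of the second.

5.8 Hz

Fourth harmonic of the first: 4·204.1 = 816.4 Hz.
Second harmonic of the second: 2·411.1 = 822.2 Hz.
f_beat = |816.4 − 822.2| = 5.8 Hz.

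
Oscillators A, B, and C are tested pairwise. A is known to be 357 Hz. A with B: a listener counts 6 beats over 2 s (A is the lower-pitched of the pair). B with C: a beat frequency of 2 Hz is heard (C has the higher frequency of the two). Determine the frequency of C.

362 Hz

A–B: Beat frequency = 6/2 = 3 Hz.
B is above A, so f_B = 357 + 3 = 360 Hz.
C is above B, so f_C = 360 + 2 = 362 Hz.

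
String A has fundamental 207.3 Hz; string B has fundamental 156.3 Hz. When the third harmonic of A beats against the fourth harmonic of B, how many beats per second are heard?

3.3 Hz

Third harmonic of the first: 3·207.3 = 621.9 Hz.
Fourth harmonic of the second: 4·156.3 = 625.2 Hz.
f_beat = |621.9 − 625.2| = 3.3 Hz.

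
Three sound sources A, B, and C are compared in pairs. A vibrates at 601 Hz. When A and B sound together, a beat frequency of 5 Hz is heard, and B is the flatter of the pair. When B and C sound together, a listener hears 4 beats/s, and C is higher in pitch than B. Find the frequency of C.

B is below A, so f_B = 601 − 5 = 596 Hz.
C is above B, so f_C = 596 + 4 = 600 Hz.

600 Hz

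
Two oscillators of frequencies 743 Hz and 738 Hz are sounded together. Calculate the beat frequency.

Beats arise from superposition of two nearby frequencies; the beat rate is |f₁ − f₂|.
|743 − 738| = 5 Hz.

5 Hz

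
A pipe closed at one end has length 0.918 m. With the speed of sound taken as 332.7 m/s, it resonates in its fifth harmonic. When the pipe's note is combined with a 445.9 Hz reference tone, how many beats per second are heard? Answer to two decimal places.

Closed pipe (odd harmonics): f_n = n·v/(4L) = 5·332.7/(4·0.918) = 453.0229 Hz.
f_beat = |453.0229 − 445.9| = 7.12 Hz.

7.12 Hz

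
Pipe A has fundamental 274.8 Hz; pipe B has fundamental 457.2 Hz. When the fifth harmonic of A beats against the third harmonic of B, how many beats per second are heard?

2.4 Hz

Fifth harmonic of the first: 5·274.8 = 1374.0 Hz.
Third harmonic of the second: 3·457.2 = 1371.6 Hz.
f_beat = |1374.0 − 1371.6| = 2.4 Hz.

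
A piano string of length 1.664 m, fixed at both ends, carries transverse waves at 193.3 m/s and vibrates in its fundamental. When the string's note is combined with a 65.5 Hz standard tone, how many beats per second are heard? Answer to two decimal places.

For a string fixed at both ends, f_n = n·v/(2L) = 1·193.3/(2·1.664) = 58.0829 Hz.
f_beat = |58.0829 − 65.5| = 7.42 Hz.

7.42 Hz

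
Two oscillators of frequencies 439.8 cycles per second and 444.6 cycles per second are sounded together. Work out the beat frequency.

Beats arise from superposition of two nearby frequencies; the beat rate is |f₁ − f₂|.
|439.8 − 444.6| = 4.8 Hz.

4.8 Hz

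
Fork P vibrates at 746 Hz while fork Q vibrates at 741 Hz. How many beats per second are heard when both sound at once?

5 Hz

Beats arise from superposition of two nearby frequencies; the beat rate is |f₁ − f₂|.
|746 − 741| = 5 Hz.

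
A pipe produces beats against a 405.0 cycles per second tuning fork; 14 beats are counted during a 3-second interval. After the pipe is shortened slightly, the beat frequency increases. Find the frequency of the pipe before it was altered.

409.6667 Hz

Beat frequency = 14/3 = 4.6667 Hz.
|f − 405.0| = 4.6667, so the pipe was at either 400.3333 Hz or 409.6667 Hz.
A shorter pipe has a higher fundamental; the adjustment raises the pipe's frequency.
The beat rate rose, so the adjustment moved the pipe further from 405.0 Hz — it was already above the reference.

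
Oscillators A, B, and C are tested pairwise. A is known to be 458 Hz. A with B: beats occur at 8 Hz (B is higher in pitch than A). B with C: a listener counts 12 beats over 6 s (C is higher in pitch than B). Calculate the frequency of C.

468 Hz

B is above A, so f_B = 458 + 8 = 466 Hz.
B–C: Beat frequency = 12/6 = 2 Hz.
C is above B, so f_C = 466 + 2 = 468 Hz.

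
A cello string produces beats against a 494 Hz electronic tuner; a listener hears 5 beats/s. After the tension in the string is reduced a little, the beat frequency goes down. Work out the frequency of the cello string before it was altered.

|f − 494| = 5, so the cello string was at either 489 Hz or 499 Hz.
Lower tension means lower frequency; the adjustment lowers the cello string's frequency.
The beat rate fell, so the adjustment moved the cello string toward 494 Hz — it must have started above the reference.

499 Hz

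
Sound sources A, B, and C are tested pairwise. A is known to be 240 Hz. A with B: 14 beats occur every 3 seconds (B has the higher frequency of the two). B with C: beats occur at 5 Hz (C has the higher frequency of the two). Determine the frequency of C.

A–B: Beat frequency = 14/3 = 4.6667 Hz.
B is above A, so f_B = 240 + 4.6667 = 244.6667 Hz.
C is above B, so f_C = 244.6667 + 5 = 249.6667 Hz.

249.6667 Hz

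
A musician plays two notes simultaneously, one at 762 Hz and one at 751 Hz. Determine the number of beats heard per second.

The beat frequency equals the magnitude of the frequency difference.
|762 − 751| = 11 Hz.

11 Hz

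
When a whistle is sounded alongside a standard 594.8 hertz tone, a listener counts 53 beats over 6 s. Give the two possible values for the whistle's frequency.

Beat frequency = 53/6 = 8.8333 Hz.
|f − 594.8| = 8.8333, so f = 594.8 ± 8.8333.

585.9667 Hz or 603.6333 Hz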